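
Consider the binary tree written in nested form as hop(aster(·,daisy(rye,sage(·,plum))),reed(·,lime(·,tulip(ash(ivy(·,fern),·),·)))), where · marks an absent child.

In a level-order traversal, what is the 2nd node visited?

aster

Level-order visits nodes level by level from the root, left to right within each level.
Level 0: hop
Level 1: aster, reed
Level 2: daisy, lime
Level 3: rye, sage, tulip
Level 4: plum, ash
Level 5: ivy
Level 6: fern
Full level-order sequence: hop, aster, reed, daisy, lime, rye, sage, tulip, plum, ash, ivy, fern.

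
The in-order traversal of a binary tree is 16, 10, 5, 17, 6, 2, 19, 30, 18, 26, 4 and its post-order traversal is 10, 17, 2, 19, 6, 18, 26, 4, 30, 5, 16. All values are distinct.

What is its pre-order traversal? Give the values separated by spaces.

The last element of post-order is the root; it splits in-order into left and right subtrees.
Root 16: left subtree has 0 nodes { }, right has 10 {10, 5, 17, 6, 2, 19, 30, 18, 26, 4}.
  Root 5: left subtree has 1 node {10}, right has 8 {17, 6, 2, 19, 30, 18, 26, 4}.
    Root 30: left subtree has 4 nodes {17, 6, 2, 19}, right has 3 {18, 26, 4}.
      Root 6: left subtree has 1 node {17}, right has 2 {2, 19}.
        Root 19: left subtree has 1 node {2}, right has 0 { }.
      Root 4: left subtree has 2 nodes {18, 26}, right has 0 { }.
        Root 26: left subtree has 1 node {18}, right has 0 { }.

16 5 10 30 6 17 19 2 4 26 18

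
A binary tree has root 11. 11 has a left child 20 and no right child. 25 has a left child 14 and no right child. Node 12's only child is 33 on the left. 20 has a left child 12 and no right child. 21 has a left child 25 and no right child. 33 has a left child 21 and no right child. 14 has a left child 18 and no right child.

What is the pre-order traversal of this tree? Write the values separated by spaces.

11 20 12 33 21 25 14 18

Pre-order visits the node, then its left subtree, then its right subtree.
Visit 11.
At 11: go left to 20.
  Visit 20.
  At 20: go left to 12.
    Visit 12.
    At 12: go left to 33.
      Visit 33.
      At 33: go left to 21.
        Visit 21.
        At 21: go left to 25.
          Visit 25.
          At 25: go left to 14.
            Visit 14.
            At 14: go left to 18.
              18 is a leaf — visit 18.
            At 14: no right child.
          At 25: no right child.
        At 21: no right child.
      At 33: no right child.
    At 12: no right child.
  At 20: no right child.
At 11: no right child.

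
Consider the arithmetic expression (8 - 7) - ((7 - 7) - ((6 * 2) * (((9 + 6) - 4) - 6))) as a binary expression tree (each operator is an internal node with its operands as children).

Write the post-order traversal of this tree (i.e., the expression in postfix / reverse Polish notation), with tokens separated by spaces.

8 7 - 7 7 - 6 2 * 9 6 + 4 - 6 - * - -

Post-order on an expression tree gives postfix notation: for each operator, emit left operand, right operand, then the operator.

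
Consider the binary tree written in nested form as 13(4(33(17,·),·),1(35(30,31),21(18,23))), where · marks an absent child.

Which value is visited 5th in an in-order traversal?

In-order visits the left subtree, then the node, then the right subtree.
At 13: go left to 4.
  At 4: go left to 33.
    At 33: go left to 17.
      17 is a leaf — visit 17.
    Visit 33.
    At 33: no right child.
  Visit 4.
  At 4: no right child.
Visit 13.
At 13: go right to 1.
  At 1: go left to 35.
    At 35: go left to 30.
      30 is a leaf — visit 30.
    Visit 35.
    At 35: go right to 31.
      31 is a leaf — visit 31.
  Visit 1.
  At 1: go right to 21.
    At 21: go left to 18.
      18 is a leaf — visit 18.
    Visit 21.
    At 21: go right to 23.
      23 is a leaf — visit 23.
Full in-order sequence: 17, 33, 4, 13, 30, 35, 31, 1, 18, 21, 23.

30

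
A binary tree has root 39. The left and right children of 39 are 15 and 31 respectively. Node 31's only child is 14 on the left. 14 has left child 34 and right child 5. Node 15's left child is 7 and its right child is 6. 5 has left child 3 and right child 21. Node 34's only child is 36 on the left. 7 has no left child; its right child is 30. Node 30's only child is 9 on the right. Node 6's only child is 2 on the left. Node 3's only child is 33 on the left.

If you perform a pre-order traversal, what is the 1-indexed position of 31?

8

Pre-order visits the node, then its left subtree, then its right subtree.
Visit 39.
At 39: go left to 15.
  Visit 15.
  At 15: go left to 7.
    Visit 7.
    At 7: no left child.
    At 7: go right to 30.
      Visit 30.
      At 30: no left child.
      At 30: go right to 9.
        9 is a leaf — visit 9.
  At 15: go right to 6.
    Visit 6.
    At 6: go left to 2.
      2 is a leaf — visit 2.
    At 6: no right child.
At 39: go right to 31.
  Visit 31.
  At 31: go left to 14.
    Visit 14.
    At 14: go left to 34.
      Visit 34.
      At 34: go left to 36.
        36 is a leaf — visit 36.
      At 34: no right child.
    At 14: go right to 5.
      Visit 5.
      At 5: go left to 3.
        Visit 3.
        At 3: go left to 33.
          33 is a leaf — visit 33.
        At 3: no right child.
      At 5: go right to 21.
        21 is a leaf — visit 21.
  At 31: no right child.
Full pre-order sequence: 39, 15, 7, 30, 9, 6, 2, 31, 14, 34, 36, 5, 3, 33, 21.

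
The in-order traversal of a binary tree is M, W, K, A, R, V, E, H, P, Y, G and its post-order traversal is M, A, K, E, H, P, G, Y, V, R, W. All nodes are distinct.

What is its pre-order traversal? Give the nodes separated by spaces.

W M R K A V Y P H E G

The last element of post-order is the root; it splits in-order into left and right subtrees.
Root W: left subtree has 1 node {M}, right has 9 {K, A, R, V, E, H, P, Y, G}.
  Root R: left subtree has 2 nodes {K, A}, right has 6 {V, E, H, P, Y, G}.
    Root K: left subtree has 0 nodes { }, right has 1 {A}.
    Root V: left subtree has 0 nodes { }, right has 5 {E, H, P, Y, G}.
      Root Y: left subtree has 3 nodes {E, H, P}, right has 1 {G}.
        Root P: left subtree has 2 nodes {E, H}, right has 0 { }.
          Root H: left subtree has 1 node {E}, right has 0 { }.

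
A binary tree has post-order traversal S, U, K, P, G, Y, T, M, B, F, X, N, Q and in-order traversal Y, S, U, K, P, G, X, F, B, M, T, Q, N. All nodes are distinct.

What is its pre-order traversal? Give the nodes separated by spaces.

The last element of post-order is the root; it splits in-order into left and right subtrees.
Root Q: left subtree has 11 nodes {Y, S, U, K, P, G, X, F, B, M, T}, right has 1 {N}.
  Root X: left subtree has 6 nodes {Y, S, U, K, P, G}, right has 4 {F, B, M, T}.
    Root Y: left subtree has 0 nodes { }, right has 5 {S, U, K, P, G}.
      Root G: left subtree has 4 nodes {S, U, K, P}, right has 0 { }.
        Root P: left subtree has 3 nodes {S, U, K}, right has 0 { }.
          Root K: left subtree has 2 nodes {S, U}, right has 0 { }.
            Root U: left subtree has 1 node {S}, right has 0 { }.
    Root F: left subtree has 0 nodes { }, right has 3 {B, M, T}.
      Root B: left subtree has 0 nodes { }, right has 2 {M, T}.
        Root M: left subtree has 0 nodes { }, right has 1 {T}.

Q X Y G P K U S F B M T N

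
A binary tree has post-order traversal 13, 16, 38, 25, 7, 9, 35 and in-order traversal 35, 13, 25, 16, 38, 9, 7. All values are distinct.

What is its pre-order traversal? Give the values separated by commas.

The last element of post-order is the root; it splits in-order into left and right subtrees.
Root 35: left subtree has 0 nodes { }, right has 6 {13, 25, 16, 38, 9, 7}.
  Root 9: left subtree has 4 nodes {13, 25, 16, 38}, right has 1 {7}.
    Root 25: left subtree has 1 node {13}, right has 2 {16, 38}.
      Root 38: left subtree has 1 node {16}, right has 0 { }.

35, 9, 25, 13, 38, 16, 7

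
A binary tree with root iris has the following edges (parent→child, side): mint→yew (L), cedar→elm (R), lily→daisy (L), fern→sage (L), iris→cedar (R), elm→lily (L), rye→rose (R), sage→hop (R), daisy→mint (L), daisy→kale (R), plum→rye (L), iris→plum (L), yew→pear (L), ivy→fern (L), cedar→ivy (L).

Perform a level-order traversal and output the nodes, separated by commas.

Level-order visits nodes level by level from the root, left to right within each level.
Level 0: iris
Level 1: plum, cedar
Level 2: rye, ivy, elm
Level 3: rose, fern, lily
Level 4: sage, daisy
Level 5: hop, mint, kale
Level 6: yew
Level 7: pear

iris, plum, cedar, rye, ivy, elm, rose, fern, lily, sage, daisy, hop, mint, kale, yew, pear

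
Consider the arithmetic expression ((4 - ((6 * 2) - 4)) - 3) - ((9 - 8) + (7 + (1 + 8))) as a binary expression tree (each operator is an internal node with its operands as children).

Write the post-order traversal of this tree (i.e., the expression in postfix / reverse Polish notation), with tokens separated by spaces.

4 6 2 * 4 - - 3 - 9 8 - 7 1 8 + + + -

Post-order on an expression tree gives postfix notation: for each operator, emit left operand, right operand, then the operator.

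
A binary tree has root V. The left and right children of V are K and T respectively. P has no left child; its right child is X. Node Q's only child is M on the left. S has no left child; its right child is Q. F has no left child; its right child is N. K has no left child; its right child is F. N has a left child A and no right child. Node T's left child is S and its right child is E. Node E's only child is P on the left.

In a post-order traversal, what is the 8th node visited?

X

Post-order visits the left subtree, then the right subtree, then the node.
At V: go left to K.
  At K: no left child.
  At K: go right to F.
    At F: no left child.
    At F: go right to N.
      At N: go left to A.
        A is a leaf — visit A.
      At N: no right child.
      Visit N.
    Visit F.
  Visit K.
At V: go right to T.
  At T: go left to S.
    At S: no left child.
    At S: go right to Q.
      At Q: go left to M.
        M is a leaf — visit M.
      At Q: no right child.
      Visit Q.
    Visit S.
  At T: go right to E.
    At E: go left to P.
      At P: no left child.
      At P: go right to X.
        X is a leaf — visit X.
      Visit P.
    At E: no right child.
    Visit E.
  Visit T.
Visit V.
Full post-order sequence: A, N, F, K, M, Q, S, X, P, E, T, V.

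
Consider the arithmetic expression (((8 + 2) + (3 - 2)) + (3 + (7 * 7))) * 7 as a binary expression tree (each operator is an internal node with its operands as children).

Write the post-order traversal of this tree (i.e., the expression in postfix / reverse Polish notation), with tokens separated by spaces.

8 2 + 3 2 - + 3 7 7 * + + 7 *

Post-order on an expression tree gives postfix notation: for each operator, emit left operand, right operand, then the operator.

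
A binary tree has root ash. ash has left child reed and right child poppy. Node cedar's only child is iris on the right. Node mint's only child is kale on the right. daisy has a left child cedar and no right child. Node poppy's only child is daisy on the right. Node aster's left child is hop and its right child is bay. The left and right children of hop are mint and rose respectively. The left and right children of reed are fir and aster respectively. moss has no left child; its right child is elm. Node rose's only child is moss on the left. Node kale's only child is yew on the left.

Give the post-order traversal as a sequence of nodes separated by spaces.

Post-order visits the left subtree, then the right subtree, then the node.
At ash: go left to reed.
  At reed: go left to fir.
    fir is a leaf — visit fir.
  At reed: go right to aster.
    At aster: go left to hop.
      At hop: go left to mint.
        At mint: no left child.
        At mint: go right to kale.
          At kale: go left to yew.
            yew is a leaf — visit yew.
          At kale: no right child.
          Visit kale.
        Visit mint.
      At hop: go right to rose.
        At rose: go left to moss.
          At moss: no left child.
          At moss: go right to elm.
            elm is a leaf — visit elm.
          Visit moss.
        At rose: no right child.
        Visit rose.
      Visit hop.
    At aster: go right to bay.
      bay is a leaf — visit bay.
    Visit aster.
  Visit reed.
At ash: go right to poppy.
  At poppy: no left child.
  At poppy: go right to daisy.
    At daisy: go left to cedar.
      At cedar: no left child.
      At cedar: go right to iris.
        iris is a leaf — visit iris.
      Visit cedar.
    At daisy: no right child.
    Visit daisy.
  Visit poppy.
Visit ash.

fir yew kale mint elm moss rose hop bay aster reed iris cedar daisy poppy ash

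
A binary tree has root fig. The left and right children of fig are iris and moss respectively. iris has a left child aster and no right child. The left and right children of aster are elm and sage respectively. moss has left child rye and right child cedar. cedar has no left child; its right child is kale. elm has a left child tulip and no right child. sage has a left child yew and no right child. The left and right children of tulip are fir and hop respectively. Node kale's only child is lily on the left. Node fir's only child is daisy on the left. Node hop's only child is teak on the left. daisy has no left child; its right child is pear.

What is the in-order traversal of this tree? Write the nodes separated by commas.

In-order visits the left subtree, then the node, then the right subtree.
At fig: go left to iris.
  At iris: go left to aster.
    At aster: go left to elm.
      At elm: go left to tulip.
        At tulip: go left to fir.
          At fir: go left to daisy.
            At daisy: no left child.
            Visit daisy.
            At daisy: go right to pear.
              pear is a leaf — visit pear.
          Visit fir.
          At fir: no right child.
        Visit tulip.
        At tulip: go right to hop.
          At hop: go left to teak.
            teak is a leaf — visit teak.
          Visit hop.
          At hop: no right child.
      Visit elm.
      At elm: no right child.
    Visit aster.
    At aster: go right to sage.
      At sage: go left to yew.
        yew is a leaf — visit yew.
      Visit sage.
      At sage: no right child.
  Visit iris.
  At iris: no right child.
Visit fig.
At fig: go right to moss.
  At moss: go left to rye.
    rye is a leaf — visit rye.
  Visit moss.
  At moss: go right to cedar.
    At cedar: no left child.
    Visit cedar.
    At cedar: go right to kale.
      At kale: go left to lily.
        lily is a leaf — visit lily.
      Visit kale.
      At kale: no right child.

daisy, pear, fir, tulip, teak, hop, elm, aster, yew, sage, iris, fig, rye, moss, cedar, lily, kale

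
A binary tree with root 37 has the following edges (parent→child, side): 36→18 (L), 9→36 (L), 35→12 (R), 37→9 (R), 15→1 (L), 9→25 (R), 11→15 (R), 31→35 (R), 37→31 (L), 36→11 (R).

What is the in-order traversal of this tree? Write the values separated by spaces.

31 35 12 37 18 36 11 1 15 9 25

In-order visits the left subtree, then the node, then the right subtree.
At 37: go left to 31.
  At 31: no left child.
  Visit 31.
  At 31: go right to 35.
    At 35: no left child.
    Visit 35.
    At 35: go right to 12.
      12 is a leaf — visit 12.
Visit 37.
At 37: go right to 9.
  At 9: go left to 36.
    At 36: go left to 18.
      18 is a leaf — visit 18.
    Visit 36.
    At 36: go right to 11.
      At 11: no left child.
      Visit 11.
      At 11: go right to 15.
        At 15: go left to 1.
          1 is a leaf — visit 1.
        Visit 15.
        At 15: no right child.
  Visit 9.
  At 9: go right to 25.
    25 is a leaf — visit 25.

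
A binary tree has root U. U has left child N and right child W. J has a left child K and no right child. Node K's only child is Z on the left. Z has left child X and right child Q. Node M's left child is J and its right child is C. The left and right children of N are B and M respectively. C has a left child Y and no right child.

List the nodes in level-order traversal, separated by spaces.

Level-order visits nodes level by level from the root, left to right within each level.
Level 0: U
Level 1: N, W
Level 2: B, M
Level 3: J, C
Level 4: K, Y
Level 5: Z
Level 6: X, Q

U N W B M J C K Y Z X Q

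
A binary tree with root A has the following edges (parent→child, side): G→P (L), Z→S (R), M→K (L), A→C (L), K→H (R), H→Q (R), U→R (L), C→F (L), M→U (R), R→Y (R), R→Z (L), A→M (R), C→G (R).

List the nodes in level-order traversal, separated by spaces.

Level-order visits nodes level by level from the root, left to right within each level.
Level 0: A
Level 1: C, M
Level 2: F, G, K, U
Level 3: P, H, R
Level 4: Q, Z, Y
Level 5: S

A C M F G K U P H R Q Z Y S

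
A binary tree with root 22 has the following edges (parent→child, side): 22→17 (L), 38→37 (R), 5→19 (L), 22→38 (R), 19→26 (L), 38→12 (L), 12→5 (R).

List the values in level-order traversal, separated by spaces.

Level-order visits nodes level by level from the root, left to right within each level.
Level 0: 22
Level 1: 17, 38
Level 2: 12, 37
Level 3: 5
Level 4: 19
Level 5: 26

22 17 38 12 37 5 19 26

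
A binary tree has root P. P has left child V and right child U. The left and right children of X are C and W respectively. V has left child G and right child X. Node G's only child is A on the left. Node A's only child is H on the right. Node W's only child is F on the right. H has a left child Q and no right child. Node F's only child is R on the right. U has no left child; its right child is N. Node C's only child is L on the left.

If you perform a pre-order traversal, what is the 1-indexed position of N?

14

Pre-order visits the node, then its left subtree, then its right subtree.
Visit P.
At P: go left to V.
  Visit V.
  At V: go left to G.
    Visit G.
    At G: go left to A.
      Visit A.
      At A: no left child.
      At A: go right to H.
        Visit H.
        At H: go left to Q.
          Q is a leaf — visit Q.
        At H: no right child.
    At G: no right child.
  At V: go right to X.
    Visit X.
    At X: go left to C.
      Visit C.
      At C: go left to L.
        L is a leaf — visit L.
      At C: no right child.
    At X: go right to W.
      Visit W.
      At W: no left child.
      At W: go right to F.
        Visit F.
        At F: no left child.
        At F: go right to R.
          R is a leaf — visit R.
At P: go right to U.
  Visit U.
  At U: no left child.
  At U: go right to N.
    N is a leaf — visit N.
Full pre-order sequence: P, V, G, A, H, Q, X, C, L, W, F, R, U, N.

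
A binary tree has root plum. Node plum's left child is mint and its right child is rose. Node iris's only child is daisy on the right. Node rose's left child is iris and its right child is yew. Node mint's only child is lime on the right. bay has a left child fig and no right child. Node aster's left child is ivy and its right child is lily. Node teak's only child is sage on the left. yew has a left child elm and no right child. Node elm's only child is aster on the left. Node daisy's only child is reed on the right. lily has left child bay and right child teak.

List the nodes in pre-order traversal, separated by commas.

Pre-order visits the node, then its left subtree, then its right subtree.
Visit plum.
At plum: go left to mint.
  Visit mint.
  At mint: no left child.
  At mint: go right to lime.
    lime is a leaf — visit lime.
At plum: go right to rose.
  Visit rose.
  At rose: go left to iris.
    Visit iris.
    At iris: no left child.
    At iris: go right to daisy.
      Visit daisy.
      At daisy: no left child.
      At daisy: go right to reed.
        reed is a leaf — visit reed.
  At rose: go right to yew.
    Visit yew.
    At yew: go left to elm.
      Visit elm.
      At elm: go left to aster.
        Visit aster.
        At aster: go left to ivy.
          ivy is a leaf — visit ivy.
        At aster: go right to lily.
          Visit lily.
          At lily: go left to bay.
            Visit bay.
            At bay: go left to fig.
              fig is a leaf — visit fig.
            At bay: no right child.
          At lily: go right to teak.
            Visit teak.
            At teak: go left to sage.
              sage is a leaf — visit sage.
            At teak: no right child.
      At elm: no right child.
    At yew: no right child.

plum, mint, lime, rose, iris, daisy, reed, yew, elm, aster, ivy, lily, bay, fig, teak, sage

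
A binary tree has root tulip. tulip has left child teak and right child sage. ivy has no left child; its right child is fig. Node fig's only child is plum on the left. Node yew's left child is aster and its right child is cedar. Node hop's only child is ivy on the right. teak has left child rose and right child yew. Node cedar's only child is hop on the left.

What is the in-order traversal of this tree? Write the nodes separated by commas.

rose, teak, aster, yew, hop, ivy, plum, fig, cedar, tulip, sage

In-order visits the left subtree, then the node, then the right subtree.
At tulip: go left to teak.
  At teak: go left to rose.
    rose is a leaf — visit rose.
  Visit teak.
  At teak: go right to yew.
    At yew: go left to aster.
      aster is a leaf — visit aster.
    Visit yew.
    At yew: go right to cedar.
      At cedar: go left to hop.
        At hop: no left child.
        Visit hop.
        At hop: go right to ivy.
          At ivy: no left child.
          Visit ivy.
          At ivy: go right to fig.
            At fig: go left to plum.
              plum is a leaf — visit plum.
            Visit fig.
            At fig: no right child.
      Visit cedar.
      At cedar: no right child.
Visit tulip.
At tulip: go right to sage.
  sage is a leaf — visit sage.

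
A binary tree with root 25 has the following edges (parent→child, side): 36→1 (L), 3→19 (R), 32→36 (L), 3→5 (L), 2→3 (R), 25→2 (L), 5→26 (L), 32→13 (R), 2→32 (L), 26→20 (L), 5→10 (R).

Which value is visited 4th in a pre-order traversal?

36

Pre-order visits the node, then its left subtree, then its right subtree.
Visit 25.
At 25: go left to 2.
  Visit 2.
  At 2: go left to 32.
    Visit 32.
    At 32: go left to 36.
      Visit 36.
      At 36: go left to 1.
        1 is a leaf — visit 1.
      At 36: no right child.
    At 32: go right to 13.
      13 is a leaf — visit 13.
  At 2: go right to 3.
    Visit 3.
    At 3: go left to 5.
      Visit 5.
      At 5: go left to 26.
        Visit 26.
        At 26: go left to 20.
          20 is a leaf — visit 20.
        At 26: no right child.
      At 5: go right to 10.
        10 is a leaf — visit 10.
    At 3: go right to 19.
      19 is a leaf — visit 19.
At 25: no right child.
Full pre-order sequence: 25, 2, 32, 36, 1, 13, 3, 5, 26, 20, 10, 19.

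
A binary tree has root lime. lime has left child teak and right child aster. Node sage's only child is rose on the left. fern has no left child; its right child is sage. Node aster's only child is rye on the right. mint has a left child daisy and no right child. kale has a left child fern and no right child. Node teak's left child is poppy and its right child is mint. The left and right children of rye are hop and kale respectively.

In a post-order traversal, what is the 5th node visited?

hop

Post-order visits the left subtree, then the right subtree, then the node.
At lime: go left to teak.
  At teak: go left to poppy.
    poppy is a leaf — visit poppy.
  At teak: go right to mint.
    At mint: go left to daisy.
      daisy is a leaf — visit daisy.
    At mint: no right child.
    Visit mint.
  Visit teak.
At lime: go right to aster.
  At aster: no left child.
  At aster: go right to rye.
    At rye: go left to hop.
      hop is a leaf — visit hop.
    At rye: go right to kale.
      At kale: go left to fern.
        At fern: no left child.
        At fern: go right to sage.
          At sage: go left to rose.
            rose is a leaf — visit rose.
          At sage: no right child.
          Visit sage.
        Visit fern.
      At kale: no right child.
      Visit kale.
    Visit rye.
  Visit aster.
Visit lime.
Full post-order sequence: poppy, daisy, mint, teak, hop, rose, sage, fern, kale, rye, aster, lime.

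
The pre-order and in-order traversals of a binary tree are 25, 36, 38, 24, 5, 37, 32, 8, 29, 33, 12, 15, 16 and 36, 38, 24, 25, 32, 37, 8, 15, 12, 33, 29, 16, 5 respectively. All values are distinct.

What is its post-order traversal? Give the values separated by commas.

The first element of pre-order is the root; it splits in-order into left and right subtrees.
Root 25: left subtree has 3 nodes {36, 38, 24}, right has 9 {32, 37, 8, 15, 12, 33, 29, 16, 5}.
  Root 36: left subtree has 0 nodes { }, right has 2 {38, 24}.
    Root 38: left subtree has 0 nodes { }, right has 1 {24}.
  Root 5: left subtree has 8 nodes {32, 37, 8, 15, 12, 33, 29, 16}, right has 0 { }.
    Root 37: left subtree has 1 node {32}, right has 6 {8, 15, 12, 33, 29, 16}.
      Root 8: left subtree has 0 nodes { }, right has 5 {15, 12, 33, 29, 16}.
        Root 29: left subtree has 3 nodes {15, 12, 33}, right has 1 {16}.
          Root 33: left subtree has 2 nodes {15, 12}, right has 0 { }.
            Root 12: left subtree has 1 node {15}, right has 0 { }.

24, 38, 36, 32, 15, 12, 33, 16, 29, 8, 37, 5, 25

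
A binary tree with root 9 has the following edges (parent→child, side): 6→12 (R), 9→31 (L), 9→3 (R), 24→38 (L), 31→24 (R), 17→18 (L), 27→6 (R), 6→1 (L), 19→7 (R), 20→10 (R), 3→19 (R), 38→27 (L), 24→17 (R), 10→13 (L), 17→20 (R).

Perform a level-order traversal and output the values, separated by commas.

Level-order visits nodes level by level from the root, left to right within each level.
Level 0: 9
Level 1: 31, 3
Level 2: 24, 19
Level 3: 38, 17, 7
Level 4: 27, 18, 20
Level 5: 6, 10
Level 6: 1, 12, 13

9, 31, 3, 24, 19, 38, 17, 7, 27, 18, 20, 6, 10, 1, 12, 13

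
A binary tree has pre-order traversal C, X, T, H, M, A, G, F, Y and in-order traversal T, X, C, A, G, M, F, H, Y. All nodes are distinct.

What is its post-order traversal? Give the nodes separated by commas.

T, X, G, A, F, M, Y, H, C

The first element of pre-order is the root; it splits in-order into left and right subtrees.
Root C: left subtree has 2 nodes {T, X}, right has 6 {A, G, M, F, H, Y}.
  Root X: left subtree has 1 node {T}, right has 0 { }.
  Root H: left subtree has 4 nodes {A, G, M, F}, right has 1 {Y}.
    Root M: left subtree has 2 nodes {A, G}, right has 1 {F}.
      Root A: left subtree has 0 nodes { }, right has 1 {G}.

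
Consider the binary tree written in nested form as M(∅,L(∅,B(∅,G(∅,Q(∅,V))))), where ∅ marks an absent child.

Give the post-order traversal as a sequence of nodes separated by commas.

V, Q, G, B, L, M

Post-order visits the left subtree, then the right subtree, then the node.
At M: no left child.
At M: go right to L.
  At L: no left child.
  At L: go right to B.
    At B: no left child.
    At B: go right to G.
      At G: no left child.
      At G: go right to Q.
        At Q: no left child.
        At Q: go right to V.
          V is a leaf — visit V.
        Visit Q.
      Visit G.
    Visit B.
  Visit L.
Visit M.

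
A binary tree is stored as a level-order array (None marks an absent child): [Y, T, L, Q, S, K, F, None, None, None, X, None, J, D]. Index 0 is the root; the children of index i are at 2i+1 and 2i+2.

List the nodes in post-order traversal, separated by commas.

Post-order visits the left subtree, then the right subtree, then the node.
At Y: go left to T.
  At T: go left to Q.
    Q is a leaf — visit Q.
  At T: go right to S.
    At S: no left child.
    At S: go right to X.
      X is a leaf — visit X.
    Visit S.
  Visit T.
At Y: go right to L.
  At L: go left to K.
    At K: no left child.
    At K: go right to J.
      J is a leaf — visit J.
    Visit K.
  At L: go right to F.
    At F: go left to D.
      D is a leaf — visit D.
    At F: no right child.
    Visit F.
  Visit L.
Visit Y.

Q, X, S, T, J, K, D, F, L, Y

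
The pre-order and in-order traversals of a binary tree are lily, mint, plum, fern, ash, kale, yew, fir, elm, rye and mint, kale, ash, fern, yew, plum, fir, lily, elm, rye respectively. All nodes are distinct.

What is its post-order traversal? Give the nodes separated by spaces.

kale ash yew fern fir plum mint rye elm lily

The first element of pre-order is the root; it splits in-order into left and right subtrees.
Root lily: left subtree has 7 nodes {mint, kale, ash, fern, yew, plum, fir}, right has 2 {elm, rye}.
  Root mint: left subtree has 0 nodes { }, right has 6 {kale, ash, fern, yew, plum, fir}.
    Root plum: left subtree has 4 nodes {kale, ash, fern, yew}, right has 1 {fir}.
      Root fern: left subtree has 2 nodes {kale, ash}, right has 1 {yew}.
        Root ash: left subtree has 1 node {kale}, right has 0 { }.
  Root elm: left subtree has 0 nodes { }, right has 1 {rye}.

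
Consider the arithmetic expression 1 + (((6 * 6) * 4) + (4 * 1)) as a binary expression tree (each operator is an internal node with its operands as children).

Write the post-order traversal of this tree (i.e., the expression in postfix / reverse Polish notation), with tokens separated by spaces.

1 6 6 * 4 * 4 1 * + +

Post-order on an expression tree gives postfix notation: for each operator, emit left operand, right operand, then the operator.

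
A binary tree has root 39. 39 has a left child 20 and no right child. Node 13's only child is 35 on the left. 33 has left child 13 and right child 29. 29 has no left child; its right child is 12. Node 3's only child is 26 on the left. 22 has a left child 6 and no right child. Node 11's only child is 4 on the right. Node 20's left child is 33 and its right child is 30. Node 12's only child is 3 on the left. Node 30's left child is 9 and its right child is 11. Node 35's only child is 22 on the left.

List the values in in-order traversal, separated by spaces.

6 22 35 13 33 29 26 3 12 20 9 30 11 4 39

In-order visits the left subtree, then the node, then the right subtree.
At 39: go left to 20.
  At 20: go left to 33.
    At 33: go left to 13.
      At 13: go left to 35.
        At 35: go left to 22.
          At 22: go left to 6.
            6 is a leaf — visit 6.
          Visit 22.
          At 22: no right child.
        Visit 35.
        At 35: no right child.
      Visit 13.
      At 13: no right child.
    Visit 33.
    At 33: go right to 29.
      At 29: no left child.
      Visit 29.
      At 29: go right to 12.
        At 12: go left to 3.
          At 3: go left to 26.
            26 is a leaf — visit 26.
          Visit 3.
          At 3: no right child.
        Visit 12.
        At 12: no right child.
  Visit 20.
  At 20: go right to 30.
    At 30: go left to 9.
      9 is a leaf — visit 9.
    Visit 30.
    At 30: go right to 11.
      At 11: no left child.
      Visit 11.
      At 11: go right to 4.
        4 is a leaf — visit 4.
Visit 39.
At 39: no right child.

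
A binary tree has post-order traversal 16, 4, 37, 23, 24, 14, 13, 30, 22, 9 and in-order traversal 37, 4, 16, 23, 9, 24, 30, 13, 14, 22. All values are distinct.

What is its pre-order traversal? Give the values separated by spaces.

9 23 37 4 16 22 30 24 13 14

The last element of post-order is the root; it splits in-order into left and right subtrees.
Root 9: left subtree has 4 nodes {37, 4, 16, 23}, right has 5 {24, 30, 13, 14, 22}.
  Root 23: left subtree has 3 nodes {37, 4, 16}, right has 0 { }.
    Root 37: left subtree has 0 nodes { }, right has 2 {4, 16}.
      Root 4: left subtree has 0 nodes { }, right has 1 {16}.
  Root 22: left subtree has 4 nodes {24, 30, 13, 14}, right has 0 { }.
    Root 30: left subtree has 1 node {24}, right has 2 {13, 14}.
      Root 13: left subtree has 0 nodes { }, right has 1 {14}.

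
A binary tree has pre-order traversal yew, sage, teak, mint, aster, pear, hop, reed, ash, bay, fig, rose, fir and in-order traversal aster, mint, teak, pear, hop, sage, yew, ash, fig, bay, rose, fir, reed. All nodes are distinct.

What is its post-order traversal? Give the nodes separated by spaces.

The first element of pre-order is the root; it splits in-order into left and right subtrees.
Root yew: left subtree has 6 nodes {aster, mint, teak, pear, hop, sage}, right has 6 {ash, fig, bay, rose, fir, reed}.
  Root sage: left subtree has 5 nodes {aster, mint, teak, pear, hop}, right has 0 { }.
    Root teak: left subtree has 2 nodes {aster, mint}, right has 2 {pear, hop}.
      Root mint: left subtree has 1 node {aster}, right has 0 { }.
      Root pear: left subtree has 0 nodes { }, right has 1 {hop}.
  Root reed: left subtree has 5 nodes {ash, fig, bay, rose, fir}, right has 0 { }.
    Root ash: left subtree has 0 nodes { }, right has 4 {fig, bay, rose, fir}.
      Root bay: left subtree has 1 node {fig}, right has 2 {rose, fir}.
        Root rose: left subtree has 0 nodes { }, right has 1 {fir}.

aster mint hop pear teak sage fig fir rose bay ash reed yew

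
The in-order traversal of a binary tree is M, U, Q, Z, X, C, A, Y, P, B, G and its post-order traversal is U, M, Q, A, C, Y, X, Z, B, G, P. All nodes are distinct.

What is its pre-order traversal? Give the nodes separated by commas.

The last element of post-order is the root; it splits in-order into left and right subtrees.
Root P: left subtree has 8 nodes {M, U, Q, Z, X, C, A, Y}, right has 2 {B, G}.
  Root Z: left subtree has 3 nodes {M, U, Q}, right has 4 {X, C, A, Y}.
    Root Q: left subtree has 2 nodes {M, U}, right has 0 { }.
      Root M: left subtree has 0 nodes { }, right has 1 {U}.
    Root X: left subtree has 0 nodes { }, right has 3 {C, A, Y}.
      Root Y: left subtree has 2 nodes {C, A}, right has 0 { }.
        Root C: left subtree has 0 nodes { }, right has 1 {A}.
  Root G: left subtree has 1 node {B}, right has 0 { }.

P, Z, Q, M, U, X, Y, C, A, G, B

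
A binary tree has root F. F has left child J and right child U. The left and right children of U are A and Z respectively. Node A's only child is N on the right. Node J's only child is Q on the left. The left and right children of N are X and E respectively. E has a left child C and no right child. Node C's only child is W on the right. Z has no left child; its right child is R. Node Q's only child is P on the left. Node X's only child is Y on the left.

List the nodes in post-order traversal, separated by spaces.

P Q J Y X W C E N A R Z U F

Post-order visits the left subtree, then the right subtree, then the node.
At F: go left to J.
  At J: go left to Q.
    At Q: go left to P.
      P is a leaf — visit P.
    At Q: no right child.
    Visit Q.
  At J: no right child.
  Visit J.
At F: go right to U.
  At U: go left to A.
    At A: no left child.
    At A: go right to N.
      At N: go left to X.
        At X: go left to Y.
          Y is a leaf — visit Y.
        At X: no right child.
        Visit X.
      At N: go right to E.
        At E: go left to C.
          At C: no left child.
          At C: go right to W.
            W is a leaf — visit W.
          Visit C.
        At E: no right child.
        Visit E.
      Visit N.
    Visit A.
  At U: go right to Z.
    At Z: no left child.
    At Z: go right to R.
      R is a leaf — visit R.
    Visit Z.
  Visit U.
Visit F.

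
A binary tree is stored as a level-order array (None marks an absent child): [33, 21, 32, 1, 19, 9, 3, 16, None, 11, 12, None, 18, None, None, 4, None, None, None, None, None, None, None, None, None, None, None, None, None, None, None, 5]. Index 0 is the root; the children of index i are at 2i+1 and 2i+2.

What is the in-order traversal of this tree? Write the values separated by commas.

In-order visits the left subtree, then the node, then the right subtree.
At 33: go left to 21.
  At 21: go left to 1.
    At 1: go left to 16.
      At 16: go left to 4.
        At 4: go left to 5.
          5 is a leaf — visit 5.
        Visit 4.
        At 4: no right child.
      Visit 16.
      At 16: no right child.
    Visit 1.
    At 1: no right child.
  Visit 21.
  At 21: go right to 19.
    At 19: go left to 11.
      11 is a leaf — visit 11.
    Visit 19.
    At 19: go right to 12.
      12 is a leaf — visit 12.
Visit 33.
At 33: go right to 32.
  At 32: go left to 9.
    At 9: no left child.
    Visit 9.
    At 9: go right to 18.
      18 is a leaf — visit 18.
  Visit 32.
  At 32: go right to 3.
    3 is a leaf — visit 3.

5, 4, 16, 1, 21, 11, 19, 12, 33, 9, 18, 32, 3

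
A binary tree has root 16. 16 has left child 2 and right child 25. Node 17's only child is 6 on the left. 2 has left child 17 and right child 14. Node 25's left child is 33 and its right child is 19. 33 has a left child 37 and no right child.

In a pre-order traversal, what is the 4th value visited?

Pre-order visits the node, then its left subtree, then its right subtree.
Visit 16.
At 16: go left to 2.
  Visit 2.
  At 2: go left to 17.
    Visit 17.
    At 17: go left to 6.
      6 is a leaf — visit 6.
    At 17: no right child.
  At 2: go right to 14.
    14 is a leaf — visit 14.
At 16: go right to 25.
  Visit 25.
  At 25: go left to 33.
    Visit 33.
    At 33: go left to 37.
      37 is a leaf — visit 37.
    At 33: no right child.
  At 25: go right to 19.
    19 is a leaf — visit 19.
Full pre-order sequence: 16, 2, 17, 6, 14, 25, 33, 37, 19.

6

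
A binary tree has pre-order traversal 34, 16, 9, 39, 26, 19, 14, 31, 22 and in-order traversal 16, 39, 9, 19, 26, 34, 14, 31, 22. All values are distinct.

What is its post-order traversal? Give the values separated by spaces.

The first element of pre-order is the root; it splits in-order into left and right subtrees.
Root 34: left subtree has 5 nodes {16, 39, 9, 19, 26}, right has 3 {14, 31, 22}.
  Root 16: left subtree has 0 nodes { }, right has 4 {39, 9, 19, 26}.
    Root 9: left subtree has 1 node {39}, right has 2 {19, 26}.
      Root 26: left subtree has 1 node {19}, right has 0 { }.
  Root 14: left subtree has 0 nodes { }, right has 2 {31, 22}.
    Root 31: left subtree has 0 nodes { }, right has 1 {22}.

39 19 26 9 16 22 31 14 34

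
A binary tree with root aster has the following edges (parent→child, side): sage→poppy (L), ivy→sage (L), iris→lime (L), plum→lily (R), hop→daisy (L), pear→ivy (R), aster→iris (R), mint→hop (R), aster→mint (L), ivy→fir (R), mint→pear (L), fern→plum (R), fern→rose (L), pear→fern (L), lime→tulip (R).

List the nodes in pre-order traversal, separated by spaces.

Pre-order visits the node, then its left subtree, then its right subtree.
Visit aster.
At aster: go left to mint.
  Visit mint.
  At mint: go left to pear.
    Visit pear.
    At pear: go left to fern.
      Visit fern.
      At fern: go left to rose.
        rose is a leaf — visit rose.
      At fern: go right to plum.
        Visit plum.
        At plum: no left child.
        At plum: go right to lily.
          lily is a leaf — visit lily.
    At pear: go right to ivy.
      Visit ivy.
      At ivy: go left to sage.
        Visit sage.
        At sage: go left to poppy.
          poppy is a leaf — visit poppy.
        At sage: no right child.
      At ivy: go right to fir.
        fir is a leaf — visit fir.
  At mint: go right to hop.
    Visit hop.
    At hop: go left to daisy.
      daisy is a leaf — visit daisy.
    At hop: no right child.
At aster: go right to iris.
  Visit iris.
  At iris: go left to lime.
    Visit lime.
    At lime: no left child.
    At lime: go right to tulip.
      tulip is a leaf — visit tulip.
  At iris: no right child.

aster mint pear fern rose plum lily ivy sage poppy fir hop daisy iris lime tulip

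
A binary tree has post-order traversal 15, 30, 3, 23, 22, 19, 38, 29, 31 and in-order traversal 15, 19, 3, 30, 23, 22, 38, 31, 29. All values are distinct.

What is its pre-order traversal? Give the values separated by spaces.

The last element of post-order is the root; it splits in-order into left and right subtrees.
Root 31: left subtree has 7 nodes {15, 19, 3, 30, 23, 22, 38}, right has 1 {29}.
  Root 38: left subtree has 6 nodes {15, 19, 3, 30, 23, 22}, right has 0 { }.
    Root 19: left subtree has 1 node {15}, right has 4 {3, 30, 23, 22}.
      Root 22: left subtree has 3 nodes {3, 30, 23}, right has 0 { }.
        Root 23: left subtree has 2 nodes {3, 30}, right has 0 { }.
          Root 3: left subtree has 0 nodes { }, right has 1 {30}.

31 38 19 15 22 23 3 30 29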